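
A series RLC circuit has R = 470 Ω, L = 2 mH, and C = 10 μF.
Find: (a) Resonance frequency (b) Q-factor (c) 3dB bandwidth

Step 1 — Resonance: ω₀ = 1/√(LC) = 1/√(0.002·1e-05) = 7071 rad/s.
Step 2 — f₀ = ω₀/(2π) = 1125 Hz.
Step 3 — Series Q: Q = ω₀L/R = 7071·0.002/470 = 0.03009.
Step 4 — Bandwidth: Δω = ω₀/Q = 2.35e+05 rad/s; BW = Δω/(2π) = 3.74e+04 Hz.

(a) f₀ = 1125 Hz  (b) Q = 0.03009  (c) BW = 3.74e+04 Hz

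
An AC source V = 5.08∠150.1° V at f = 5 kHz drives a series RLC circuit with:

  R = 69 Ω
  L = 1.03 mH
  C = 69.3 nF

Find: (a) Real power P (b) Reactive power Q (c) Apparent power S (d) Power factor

Step 1 — Angular frequency: ω = 2π·f = 2π·5000 = 3.142e+04 rad/s.
Step 2 — Component impedances:
  R: Z = R = 69 Ω
  L: Z = jωL = j·3.142e+04·0.00103 = 0 + j32.36 Ω
  C: Z = 1/(jωC) = -j/(ω·C) = 0 - j459.3 Ω
Step 3 — Series combination: Z_total = R + L + C = 69 - j427 Ω = 432.5∠-80.8° Ω.
Step 4 — Source phasor: V = 5.08∠150.1° V = -4.404 + j2.532 V.
Step 5 — Current: I = V / Z = -0.007404 - j0.009118 A = 0.01175∠-129.1° A.
Step 6 — Complex power: S = V·I* = 0.009519 - j0.0589 VA.
Step 7 — Real power: P = Re(S) = 0.009519 W.
Step 8 — Reactive power: Q = Im(S) = -0.0589 VAR.
Step 9 — Apparent power: |S| = 0.05967 VA.
Step 10 — Power factor: PF = P/|S| = 0.1595 (leading).

(a) P = 0.009519 W  (b) Q = -0.0589 VAR  (c) S = 0.05967 VA  (d) PF = 0.1595 (leading)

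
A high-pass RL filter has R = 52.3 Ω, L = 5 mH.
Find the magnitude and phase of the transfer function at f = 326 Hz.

Step 1 — Angular frequency: ω = 2π·326 = 2048 rad/s.
Step 2 — Transfer function: H(jω) = jωL/(R + jωL).
Step 3 — Numerator jωL = j·10.24; denominator R + jωL = 52.3 + j10.24.
Step 4 — H = 0.03693 + j0.1886.
Step 5 — Magnitude: |H| = 0.1922 (-14.3 dB); phase: φ = 78.9°.

|H| = 0.1922 (-14.3 dB), φ = 78.9°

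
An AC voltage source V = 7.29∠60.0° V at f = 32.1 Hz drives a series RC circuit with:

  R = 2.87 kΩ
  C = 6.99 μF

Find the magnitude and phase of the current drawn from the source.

Step 1 — Angular frequency: ω = 2π·f = 2π·32.1 = 201.7 rad/s.
Step 2 — Component impedances:
  R: Z = R = 2870 Ω
  C: Z = 1/(jωC) = -j/(ω·C) = 0 - j709.3 Ω
Step 3 — Series combination: Z_total = R + C = 2870 - j709.3 Ω = 2956∠-13.9° Ω.
Step 4 — Source phasor: V = 7.29∠60.0° V = 3.645 + j6.313 V.
Step 5 — Ohm's law: I = V / Z_total = (3.645 + j6.313) / (2870 - j709.3) = 0.0006846 + j0.002369 A.
Step 6 — Convert to polar: |I| = 0.002466 A, ∠I = 73.9°.

I = 0.002466∠73.9° A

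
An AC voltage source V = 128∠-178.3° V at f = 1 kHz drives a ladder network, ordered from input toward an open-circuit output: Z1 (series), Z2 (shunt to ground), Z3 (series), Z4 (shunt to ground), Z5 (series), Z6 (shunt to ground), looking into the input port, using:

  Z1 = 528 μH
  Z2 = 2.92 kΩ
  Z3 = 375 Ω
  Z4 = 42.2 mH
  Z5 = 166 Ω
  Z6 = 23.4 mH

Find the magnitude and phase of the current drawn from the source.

Step 1 — Angular frequency: ω = 2π·f = 2π·1000 = 6283 rad/s.
Step 2 — Component impedances:
  Z1: Z = jωL = j·6283·0.000528 = 0 + j3.318 Ω
  Z2: Z = R = 2920 Ω
  Z3: Z = R = 375 Ω
  Z4: Z = jωL = j·6283·0.0422 = 0 + j265.2 Ω
  Z5: Z = R = 166 Ω
  Z6: Z = jωL = j·6283·0.0234 = 0 + j147 Ω
Step 3 — Ladder network (open output): work backward from the far end, alternating series and parallel combinations. Z_in = 381.1 + j92.93 Ω = 392.3∠13.7° Ω.
Step 4 — Source phasor: V = 128∠-178.3° V = -127.9 - j3.797 V.
Step 5 — Ohm's law: I = V / Z_total = (-127.9 - j3.797) / (381.1 + j92.93) = -0.3192 + j0.06787 A.
Step 6 — Convert to polar: |I| = 0.3263 A, ∠I = 168.0°.

I = 0.3263∠168.0° A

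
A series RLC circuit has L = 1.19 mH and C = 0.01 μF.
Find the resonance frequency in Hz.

Step 1 — Resonance condition Im(Z)=0 gives ω₀ = 1/√(LC).
Step 2 — ω₀ = 1/√(0.00119·1e-08) = 2.899e+05 rad/s.
Step 3 — f₀ = ω₀/(2π) = 4.614e+04 Hz.

f₀ = 4.614e+04 Hz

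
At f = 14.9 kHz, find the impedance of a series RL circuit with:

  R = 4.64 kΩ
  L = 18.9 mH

Step 1 — Angular frequency: ω = 2π·f = 2π·1.49e+04 = 9.362e+04 rad/s.
Step 2 — Component impedances:
  R: Z = R = 4640 Ω
  L: Z = jωL = j·9.362e+04·0.0189 = 0 + j1769 Ω
Step 3 — Series combination: Z_total = R + L = 4640 + j1769 Ω = 4966∠20.9° Ω.

Z = 4640 + j1769 Ω = 4966∠20.9° Ω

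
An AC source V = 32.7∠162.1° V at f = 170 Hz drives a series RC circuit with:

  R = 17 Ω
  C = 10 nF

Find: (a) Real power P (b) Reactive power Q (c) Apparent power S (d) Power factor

Step 1 — Angular frequency: ω = 2π·f = 2π·170 = 1068 rad/s.
Step 2 — Component impedances:
  R: Z = R = 17 Ω
  C: Z = 1/(jωC) = -j/(ω·C) = 0 - j9.362e+04 Ω
Step 3 — Series combination: Z_total = R + C = 17 - j9.362e+04 Ω = 9.362e+04∠-90.0° Ω.
Step 4 — Source phasor: V = 32.7∠162.1° V = -31.12 + j10.05 V.
Step 5 — Current: I = V / Z = -0.0001074 - j0.0003324 A = 0.0003493∠-107.9° A.
Step 6 — Complex power: S = V·I* = 2.074e-06 - j0.01142 VA.
Step 7 — Real power: P = Re(S) = 2.074e-06 W.
Step 8 — Reactive power: Q = Im(S) = -0.01142 VAR.
Step 9 — Apparent power: |S| = 0.01142 VA.
Step 10 — Power factor: PF = P/|S| = 0.0001816 (leading).

(a) P = 2.074e-06 W  (b) Q = -0.01142 VAR  (c) S = 0.01142 VA  (d) PF = 0.0001816 (leading)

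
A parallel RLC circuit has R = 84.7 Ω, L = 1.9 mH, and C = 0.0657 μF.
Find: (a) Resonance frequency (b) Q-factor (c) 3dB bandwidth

Step 1 — Resonance: ω₀ = 1/√(LC) = 1/√(0.0019·6.57e-08) = 8.95e+04 rad/s.
Step 2 — f₀ = ω₀/(2π) = 1.424e+04 Hz.
Step 3 — Parallel Q: Q = R/(ω₀L) = 84.7/(8.95e+04·0.0019) = 0.4981.
Step 4 — Bandwidth: Δω = ω₀/Q = 1.797e+05 rad/s; BW = Δω/(2π) = 2.86e+04 Hz.

(a) f₀ = 1.424e+04 Hz  (b) Q = 0.4981  (c) BW = 2.86e+04 Hz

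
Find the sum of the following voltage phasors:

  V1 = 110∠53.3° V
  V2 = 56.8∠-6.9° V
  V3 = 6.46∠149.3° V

Step 1 — Convert each phasor to rectangular form:
  V1 = 110·(cos(53.3°) + j·sin(53.3°)) = 65.74 + j88.2 V
  V2 = 56.8·(cos(-6.9°) + j·sin(-6.9°)) = 56.39 - j6.824 V
  V3 = 6.46·(cos(149.3°) + j·sin(149.3°)) = -5.555 + j3.298 V
Step 2 — Sum components: V_total = 116.6 + j84.67 V.
Step 3 — Convert to polar: |V_total| = 144.1 V, ∠V_total = 36.0°.

V_total = 144.1∠36.0° V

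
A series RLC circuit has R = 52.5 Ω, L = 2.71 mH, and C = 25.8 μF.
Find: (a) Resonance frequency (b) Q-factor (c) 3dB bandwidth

Step 1 — Resonance: ω₀ = 1/√(LC) = 1/√(0.00271·2.58e-05) = 3782 rad/s.
Step 2 — f₀ = ω₀/(2π) = 601.9 Hz.
Step 3 — Series Q: Q = ω₀L/R = 3782·0.00271/52.5 = 0.1952.
Step 4 — Bandwidth: Δω = ω₀/Q = 1.937e+04 rad/s; BW = Δω/(2π) = 3083 Hz.

(a) f₀ = 601.9 Hz  (b) Q = 0.1952  (c) BW = 3083 Hz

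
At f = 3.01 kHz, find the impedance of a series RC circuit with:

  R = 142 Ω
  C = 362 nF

Step 1 — Angular frequency: ω = 2π·f = 2π·3010 = 1.891e+04 rad/s.
Step 2 — Component impedances:
  R: Z = R = 142 Ω
  C: Z = 1/(jωC) = -j/(ω·C) = 0 - j146.1 Ω
Step 3 — Series combination: Z_total = R + C = 142 - j146.1 Ω = 203.7∠-45.8° Ω.

Z = 142 - j146.1 Ω = 203.7∠-45.8° Ω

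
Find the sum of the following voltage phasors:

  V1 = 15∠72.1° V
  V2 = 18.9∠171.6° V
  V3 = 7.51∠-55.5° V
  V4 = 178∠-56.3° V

Step 1 — Convert each phasor to rectangular form:
  V1 = 15·(cos(72.1°) + j·sin(72.1°)) = 4.61 + j14.27 V
  V2 = 18.9·(cos(171.6°) + j·sin(171.6°)) = -18.7 + j2.761 V
  V3 = 7.51·(cos(-55.5°) + j·sin(-55.5°)) = 4.254 - j6.189 V
  V4 = 178·(cos(-56.3°) + j·sin(-56.3°)) = 98.76 - j148.1 V
Step 2 — Sum components: V_total = 88.93 - j137.2 V.
Step 3 — Convert to polar: |V_total| = 163.5 V, ∠V_total = -57.1°.

V_total = 163.5∠-57.1° V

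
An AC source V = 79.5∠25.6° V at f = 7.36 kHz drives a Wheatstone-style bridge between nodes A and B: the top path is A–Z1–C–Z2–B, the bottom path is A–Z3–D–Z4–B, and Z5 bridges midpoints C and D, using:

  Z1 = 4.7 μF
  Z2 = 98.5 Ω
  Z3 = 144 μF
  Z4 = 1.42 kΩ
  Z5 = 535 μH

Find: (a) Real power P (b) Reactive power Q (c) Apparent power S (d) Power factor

Step 1 — Angular frequency: ω = 2π·f = 2π·7360 = 4.624e+04 rad/s.
Step 2 — Component impedances:
  Z1: Z = 1/(jωC) = -j/(ω·C) = 0 - j4.601 Ω
  Z2: Z = R = 98.5 Ω
  Z3: Z = 1/(jωC) = -j/(ω·C) = 0 - j0.1502 Ω
  Z4: Z = R = 1420 Ω
  Z5: Z = jωL = j·4.624e+04·0.000535 = 0 + j24.74 Ω
Step 3 — Bridge requires nodal analysis (the Z5 bridge couples midpoints C and D, so the two paths cannot be reduced to a simple series/parallel combination). Setting node B to ground and injecting 1 A at node A, the 3-node admittance system at A, C, D solves to V_A = Z_AB = 92.13 - j4.946 Ω = 92.26∠-3.1° Ω.
Step 4 — Source phasor: V = 79.5∠25.6° V = 71.7 + j34.35 V.
Step 5 — Current: I = V / Z = 0.756 + j0.4134 A = 0.8617∠28.7° A.
Step 6 — Complex power: S = V·I* = 68.4 - j3.672 VA.
Step 7 — Real power: P = Re(S) = 68.4 W.
Step 8 — Reactive power: Q = Im(S) = -3.672 VAR.
Step 9 — Apparent power: |S| = 68.5 VA.
Step 10 — Power factor: PF = P/|S| = 0.9986 (leading).

(a) P = 68.4 W  (b) Q = -3.672 VAR  (c) S = 68.5 VA  (d) PF = 0.9986 (leading)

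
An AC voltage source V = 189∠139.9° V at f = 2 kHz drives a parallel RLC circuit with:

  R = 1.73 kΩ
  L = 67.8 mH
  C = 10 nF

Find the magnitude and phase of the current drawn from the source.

Step 1 — Angular frequency: ω = 2π·f = 2π·2000 = 1.257e+04 rad/s.
Step 2 — Component impedances:
  R: Z = R = 1730 Ω
  L: Z = jωL = j·1.257e+04·0.0678 = 0 + j852 Ω
  C: Z = 1/(jωC) = -j/(ω·C) = 0 - j7958 Ω
Step 3 — Parallel combination: 1/Z_total = 1/R + 1/L + 1/C; Z_total = 403.5 + j731.6 Ω = 835.5∠61.1° Ω.
Step 4 — Source phasor: V = 189∠139.9° V = -144.6 + j121.7 V.
Step 5 — Ohm's law: I = V / Z_total = (-144.6 + j121.7) / (403.5 + j731.6) = 0.04402 + j0.2219 A.
Step 6 — Convert to polar: |I| = 0.2262 A, ∠I = 78.8°.

I = 0.2262∠78.8° A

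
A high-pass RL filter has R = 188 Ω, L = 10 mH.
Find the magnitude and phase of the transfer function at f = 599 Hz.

Step 1 — Angular frequency: ω = 2π·599 = 3764 rad/s.
Step 2 — Transfer function: H(jω) = jωL/(R + jωL).
Step 3 — Numerator jωL = j·37.64; denominator R + jωL = 188 + j37.64.
Step 4 — H = 0.03853 + j0.1925.
Step 5 — Magnitude: |H| = 0.1963 (-14.1 dB); phase: φ = 78.7°.

|H| = 0.1963 (-14.1 dB), φ = 78.7°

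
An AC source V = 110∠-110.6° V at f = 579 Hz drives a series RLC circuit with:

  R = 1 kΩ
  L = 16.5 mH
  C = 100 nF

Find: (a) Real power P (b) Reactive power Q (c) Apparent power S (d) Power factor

Step 1 — Angular frequency: ω = 2π·f = 2π·579 = 3638 rad/s.
Step 2 — Component impedances:
  R: Z = R = 1000 Ω
  L: Z = jωL = j·3638·0.0165 = 0 + j60.03 Ω
  C: Z = 1/(jωC) = -j/(ω·C) = 0 - j2749 Ω
Step 3 — Series combination: Z_total = R + L + C = 1000 - j2689 Ω = 2869∠-69.6° Ω.
Step 4 — Source phasor: V = 110∠-110.6° V = -38.7 - j103 V.
Step 5 — Current: I = V / Z = 0.02894 - j0.02516 A = 0.03834∠-41.0° A.
Step 6 — Complex power: S = V·I* = 1.47 - j3.953 VA.
Step 7 — Real power: P = Re(S) = 1.47 W.
Step 8 — Reactive power: Q = Im(S) = -3.953 VAR.
Step 9 — Apparent power: |S| = 4.218 VA.
Step 10 — Power factor: PF = P/|S| = 0.3486 (leading).

(a) P = 1.47 W  (b) Q = -3.953 VAR  (c) S = 4.218 VA  (d) PF = 0.3486 (leading)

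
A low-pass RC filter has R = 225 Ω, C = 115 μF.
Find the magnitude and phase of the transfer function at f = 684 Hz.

Step 1 — Angular frequency: ω = 2π·684 = 4298 rad/s.
Step 2 — Transfer function: H(jω) = 1/(1 + jωRC).
Step 3 — Denominator: 1 + jωRC = 1 + j·4298·225·0.000115 = 1 + j111.2.
Step 4 — H = 8.086e-05 - j0.008992.
Step 5 — Magnitude: |H| = 0.008992 (-40.9 dB); phase: φ = -89.5°.

|H| = 0.008992 (-40.9 dB), φ = -89.5°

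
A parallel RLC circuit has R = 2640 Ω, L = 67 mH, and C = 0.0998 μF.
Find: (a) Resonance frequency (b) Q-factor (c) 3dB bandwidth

Step 1 — Resonance: ω₀ = 1/√(LC) = 1/√(0.067·9.98e-08) = 1.223e+04 rad/s.
Step 2 — f₀ = ω₀/(2π) = 1946 Hz.
Step 3 — Parallel Q: Q = R/(ω₀L) = 2640/(1.223e+04·0.067) = 3.222.
Step 4 — Bandwidth: Δω = ω₀/Q = 3795 rad/s; BW = Δω/(2π) = 604.1 Hz.

(a) f₀ = 1946 Hz  (b) Q = 3.222  (c) BW = 604.1 Hz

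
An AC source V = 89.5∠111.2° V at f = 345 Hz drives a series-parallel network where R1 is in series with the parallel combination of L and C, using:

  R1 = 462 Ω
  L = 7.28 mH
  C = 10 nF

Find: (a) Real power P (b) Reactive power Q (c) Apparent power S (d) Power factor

Step 1 — Angular frequency: ω = 2π·f = 2π·345 = 2168 rad/s.
Step 2 — Component impedances:
  R1: Z = R = 462 Ω
  L: Z = jωL = j·2168·0.00728 = 0 + j15.78 Ω
  C: Z = 1/(jωC) = -j/(ω·C) = 0 - j4.613e+04 Ω
Step 3 — Parallel branch: L || C = 1/(1/L + 1/C) = 0 + j15.79 Ω.
Step 4 — Series with R1: Z_total = R1 + (L || C) = 462 + j15.79 Ω = 462.3∠2.0° Ω.
Step 5 — Source phasor: V = 89.5∠111.2° V = -32.37 + j83.44 V.
Step 6 — Current: I = V / Z = -0.06381 + j0.1828 A = 0.1936∠109.2° A.
Step 7 — Complex power: S = V·I* = 17.32 + j0.5917 VA.
Step 8 — Real power: P = Re(S) = 17.32 W.
Step 9 — Reactive power: Q = Im(S) = 0.5917 VAR.
Step 10 — Apparent power: |S| = 17.33 VA.
Step 11 — Power factor: PF = P/|S| = 0.9994 (lagging).

(a) P = 17.32 W  (b) Q = 0.5917 VAR  (c) S = 17.33 VA  (d) PF = 0.9994 (lagging)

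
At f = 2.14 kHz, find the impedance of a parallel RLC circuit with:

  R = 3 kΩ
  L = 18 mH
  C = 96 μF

Step 1 — Angular frequency: ω = 2π·f = 2π·2140 = 1.345e+04 rad/s.
Step 2 — Component impedances:
  R: Z = R = 3000 Ω
  L: Z = jωL = j·1.345e+04·0.018 = 0 + j242 Ω
  C: Z = 1/(jωC) = -j/(ω·C) = 0 - j0.7747 Ω
Step 3 — Parallel combination: 1/Z_total = 1/R + 1/L + 1/C; Z_total = 0.0002013 - j0.7772 Ω = 0.7772∠-90.0° Ω.

Z = 0.0002013 - j0.7772 Ω = 0.7772∠-90.0° Ω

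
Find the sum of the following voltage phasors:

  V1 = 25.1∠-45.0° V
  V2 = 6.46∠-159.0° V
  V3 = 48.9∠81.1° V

Step 1 — Convert each phasor to rectangular form:
  V1 = 25.1·(cos(-45.0°) + j·sin(-45.0°)) = 17.75 - j17.75 V
  V2 = 6.46·(cos(-159.0°) + j·sin(-159.0°)) = -6.031 - j2.315 V
  V3 = 48.9·(cos(81.1°) + j·sin(81.1°)) = 7.565 + j48.31 V
Step 2 — Sum components: V_total = 19.28 + j28.25 V.
Step 3 — Convert to polar: |V_total| = 34.2 V, ∠V_total = 55.7°.

V_total = 34.2∠55.7° V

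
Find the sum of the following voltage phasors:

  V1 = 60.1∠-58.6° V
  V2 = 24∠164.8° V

Step 1 — Convert each phasor to rectangular form:
  V1 = 60.1·(cos(-58.6°) + j·sin(-58.6°)) = 31.31 - j51.3 V
  V2 = 24·(cos(164.8°) + j·sin(164.8°)) = -23.16 + j6.293 V
Step 2 — Sum components: V_total = 8.152 - j45.01 V.
Step 3 — Convert to polar: |V_total| = 45.74 V, ∠V_total = -79.7°.

V_total = 45.74∠-79.7° V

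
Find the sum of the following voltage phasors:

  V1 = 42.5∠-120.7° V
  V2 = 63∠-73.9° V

Step 1 — Convert each phasor to rectangular form:
  V1 = 42.5·(cos(-120.7°) + j·sin(-120.7°)) = -21.7 - j36.54 V
  V2 = 63·(cos(-73.9°) + j·sin(-73.9°)) = 17.47 - j60.53 V
Step 2 — Sum components: V_total = -4.227 - j97.07 V.
Step 3 — Convert to polar: |V_total| = 97.16 V, ∠V_total = -92.5°.

V_total = 97.16∠-92.5° V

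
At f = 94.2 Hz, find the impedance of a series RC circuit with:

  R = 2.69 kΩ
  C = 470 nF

Step 1 — Angular frequency: ω = 2π·f = 2π·94.2 = 591.9 rad/s.
Step 2 — Component impedances:
  R: Z = R = 2690 Ω
  C: Z = 1/(jωC) = -j/(ω·C) = 0 - j3595 Ω
Step 3 — Series combination: Z_total = R + C = 2690 - j3595 Ω = 4490∠-53.2° Ω.

Z = 2690 - j3595 Ω = 4490∠-53.2° Ω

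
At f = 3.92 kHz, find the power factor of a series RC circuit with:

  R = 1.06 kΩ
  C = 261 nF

Step 1 — Angular frequency: ω = 2π·f = 2π·3920 = 2.463e+04 rad/s.
Step 2 — Component impedances:
  R: Z = R = 1060 Ω
  C: Z = 1/(jωC) = -j/(ω·C) = 0 - j155.6 Ω
Step 3 — Series combination: Z_total = R + C = 1060 - j155.6 Ω = 1071∠-8.3° Ω.
Step 4 — Power factor: PF = cos(φ) = Re(Z)/|Z| = 1060/1071.4 = 0.9894.
Step 5 — Type: Im(Z) = -155.6 ⇒ leading (phase φ = -8.3°).

PF = 0.9894 (leading, φ = -8.3°)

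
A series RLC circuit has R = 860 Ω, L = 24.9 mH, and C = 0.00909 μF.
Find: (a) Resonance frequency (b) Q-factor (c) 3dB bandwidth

Step 1 — Resonance: ω₀ = 1/√(LC) = 1/√(0.0249·9.09e-09) = 6.647e+04 rad/s.
Step 2 — f₀ = ω₀/(2π) = 1.058e+04 Hz.
Step 3 — Series Q: Q = ω₀L/R = 6.647e+04·0.0249/860 = 1.925.
Step 4 — Bandwidth: Δω = ω₀/Q = 3.454e+04 rad/s; BW = Δω/(2π) = 5497 Hz.

(a) f₀ = 1.058e+04 Hz  (b) Q = 1.925  (c) BW = 5497 Hz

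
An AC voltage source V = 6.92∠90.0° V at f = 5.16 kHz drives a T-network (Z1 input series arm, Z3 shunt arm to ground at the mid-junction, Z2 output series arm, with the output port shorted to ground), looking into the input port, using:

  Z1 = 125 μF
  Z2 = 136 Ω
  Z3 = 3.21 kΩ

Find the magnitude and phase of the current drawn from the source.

Step 1 — Angular frequency: ω = 2π·f = 2π·5160 = 3.242e+04 rad/s.
Step 2 — Component impedances:
  Z1: Z = 1/(jωC) = -j/(ω·C) = 0 - j0.2468 Ω
  Z2: Z = R = 136 Ω
  Z3: Z = R = 3210 Ω
Step 3 — With the output port shorted to ground, the output series arm Z2 runs from the junction to ground; the shunt arm Z3 also runs from the junction to ground. They appear in parallel: Z3 || Z2 = 130.5 Ω.
Step 4 — Series with input arm Z1: Z_in = Z1 + (Z3 || Z2) = 130.5 - j0.2468 Ω = 130.5∠-0.1° Ω.
Step 5 — Source phasor: V = 6.92∠90.0° V = 0 + j6.92 V.
Step 6 — Ohm's law: I = V / Z_total = (0 + j6.92) / (130.5 - j0.2468) = -0.0001003 + j0.05304 A.
Step 7 — Convert to polar: |I| = 0.05304 A, ∠I = 90.1°.

I = 0.05304∠90.1° A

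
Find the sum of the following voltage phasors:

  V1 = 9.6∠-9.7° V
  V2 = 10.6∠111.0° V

Step 1 — Convert each phasor to rectangular form:
  V1 = 9.6·(cos(-9.7°) + j·sin(-9.7°)) = 9.463 - j1.617 V
  V2 = 10.6·(cos(111.0°) + j·sin(111.0°)) = -3.799 + j9.896 V
Step 2 — Sum components: V_total = 5.664 + j8.278 V.
Step 3 — Convert to polar: |V_total| = 10.03 V, ∠V_total = 55.6°.

V_total = 10.03∠55.6° V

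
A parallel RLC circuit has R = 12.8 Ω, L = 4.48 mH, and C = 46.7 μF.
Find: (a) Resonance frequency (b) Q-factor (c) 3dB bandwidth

Step 1 — Resonance: ω₀ = 1/√(LC) = 1/√(0.00448·4.67e-05) = 2186 rad/s.
Step 2 — f₀ = ω₀/(2π) = 348 Hz.
Step 3 — Parallel Q: Q = R/(ω₀L) = 12.8/(2186·0.00448) = 1.307.
Step 4 — Bandwidth: Δω = ω₀/Q = 1673 rad/s; BW = Δω/(2π) = 266.3 Hz.

(a) f₀ = 348 Hz  (b) Q = 1.307  (c) BW = 266.3 Hz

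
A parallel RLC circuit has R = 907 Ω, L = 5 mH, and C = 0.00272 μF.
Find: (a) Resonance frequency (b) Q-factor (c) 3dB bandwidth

Step 1 — Resonance: ω₀ = 1/√(LC) = 1/√(0.005·2.72e-09) = 2.712e+05 rad/s.
Step 2 — f₀ = ω₀/(2π) = 4.316e+04 Hz.
Step 3 — Parallel Q: Q = R/(ω₀L) = 907/(2.712e+05·0.005) = 0.669.
Step 4 — Bandwidth: Δω = ω₀/Q = 4.053e+05 rad/s; BW = Δω/(2π) = 6.451e+04 Hz.

(a) f₀ = 4.316e+04 Hz  (b) Q = 0.669  (c) BW = 6.451e+04 Hz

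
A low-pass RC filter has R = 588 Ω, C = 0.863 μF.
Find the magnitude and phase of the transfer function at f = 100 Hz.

Step 1 — Angular frequency: ω = 2π·100 = 628.3 rad/s.
Step 2 — Transfer function: H(jω) = 1/(1 + jωRC).
Step 3 — Denominator: 1 + jωRC = 1 + j·628.3·588·8.63e-07 = 1 + j0.3188.
Step 4 — H = 0.9077 - j0.2894.
Step 5 — Magnitude: |H| = 0.9527 (-0.4 dB); phase: φ = -17.7°.

|H| = 0.9527 (-0.4 dB), φ = -17.7°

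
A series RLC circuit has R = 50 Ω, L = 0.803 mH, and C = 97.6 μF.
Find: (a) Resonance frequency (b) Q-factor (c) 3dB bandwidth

Step 1 — Resonance: ω₀ = 1/√(LC) = 1/√(0.000803·9.76e-05) = 3572 rad/s.
Step 2 — f₀ = ω₀/(2π) = 568.5 Hz.
Step 3 — Series Q: Q = ω₀L/R = 3572·0.000803/50 = 0.05737.
Step 4 — Bandwidth: Δω = ω₀/Q = 6.227e+04 rad/s; BW = Δω/(2π) = 9910 Hz.

(a) f₀ = 568.5 Hz  (b) Q = 0.05737  (c) BW = 9910 Hz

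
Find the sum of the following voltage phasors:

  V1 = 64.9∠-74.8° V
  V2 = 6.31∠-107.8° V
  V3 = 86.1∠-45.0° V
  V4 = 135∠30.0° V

Step 1 — Convert each phasor to rectangular form:
  V1 = 64.9·(cos(-74.8°) + j·sin(-74.8°)) = 17.02 - j62.63 V
  V2 = 6.31·(cos(-107.8°) + j·sin(-107.8°)) = -1.929 - j6.008 V
  V3 = 86.1·(cos(-45.0°) + j·sin(-45.0°)) = 60.88 - j60.88 V
  V4 = 135·(cos(30.0°) + j·sin(30.0°)) = 116.9 + j67.5 V
Step 2 — Sum components: V_total = 192.9 - j62.02 V.
Step 3 — Convert to polar: |V_total| = 202.6 V, ∠V_total = -17.8°.

V_total = 202.6∠-17.8° V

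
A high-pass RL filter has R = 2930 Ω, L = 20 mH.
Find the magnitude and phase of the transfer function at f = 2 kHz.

Step 1 — Angular frequency: ω = 2π·2000 = 1.257e+04 rad/s.
Step 2 — Transfer function: H(jω) = jωL/(R + jωL).
Step 3 — Numerator jωL = j·251.3; denominator R + jωL = 2930 + j251.3.
Step 4 — H = 0.007304 + j0.08515.
Step 5 — Magnitude: |H| = 0.08546 (-21.4 dB); phase: φ = 85.1°.

|H| = 0.08546 (-21.4 dB), φ = 85.1°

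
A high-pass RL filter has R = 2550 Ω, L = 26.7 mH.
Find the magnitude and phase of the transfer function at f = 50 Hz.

Step 1 — Angular frequency: ω = 2π·50 = 314.2 rad/s.
Step 2 — Transfer function: H(jω) = jωL/(R + jωL).
Step 3 — Numerator jωL = j·8.388; denominator R + jωL = 2550 + j8.388.
Step 4 — H = 1.082e-05 + j0.003289.
Step 5 — Magnitude: |H| = 0.003289 (-49.7 dB); phase: φ = 89.8°.

|H| = 0.003289 (-49.7 dB), φ = 89.8°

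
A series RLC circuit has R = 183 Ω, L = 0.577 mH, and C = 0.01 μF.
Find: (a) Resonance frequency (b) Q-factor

Step 1 — Resonance condition Im(Z)=0 gives ω₀ = 1/√(LC).
Step 2 — ω₀ = 1/√(0.000577·1e-08) = 4.163e+05 rad/s.
Step 3 — f₀ = ω₀/(2π) = 6.626e+04 Hz.
Step 4 — Series Q: Q = ω₀L/R = 4.163e+05·0.000577/183 = 1.313.

(a) f₀ = 6.626e+04 Hz  (b) Q = 1.313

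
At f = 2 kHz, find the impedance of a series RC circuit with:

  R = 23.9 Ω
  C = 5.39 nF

Step 1 — Angular frequency: ω = 2π·f = 2π·2000 = 1.257e+04 rad/s.
Step 2 — Component impedances:
  R: Z = R = 23.9 Ω
  C: Z = 1/(jωC) = -j/(ω·C) = 0 - j1.476e+04 Ω
Step 3 — Series combination: Z_total = R + C = 23.9 - j1.476e+04 Ω = 1.476e+04∠-89.9° Ω.

Z = 23.9 - j1.476e+04 Ω = 1.476e+04∠-89.9° Ω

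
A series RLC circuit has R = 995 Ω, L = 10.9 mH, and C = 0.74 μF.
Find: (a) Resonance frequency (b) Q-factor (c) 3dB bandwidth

Step 1 — Resonance condition Im(Z)=0 gives ω₀ = 1/√(LC).
Step 2 — ω₀ = 1/√(0.0109·7.4e-07) = 1.113e+04 rad/s.
Step 3 — f₀ = ω₀/(2π) = 1772 Hz.
Step 4 — Series Q: Q = ω₀L/R = 1.113e+04·0.0109/995 = 0.122.
Step 5 — 3dB bandwidth: Δω = ω₀/Q = 9.128e+04 rad/s; BW = Δω/(2π) = 1.453e+04 Hz.

(a) f₀ = 1772 Hz  (b) Q = 0.122  (c) BW = 1.453e+04 Hz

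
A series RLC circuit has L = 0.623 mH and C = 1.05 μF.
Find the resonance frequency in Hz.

Step 1 — Resonance condition Im(Z)=0 gives ω₀ = 1/√(LC).
Step 2 — ω₀ = 1/√(0.000623·1.05e-06) = 3.91e+04 rad/s.
Step 3 — f₀ = ω₀/(2π) = 6223 Hz.

f₀ = 6223 Hz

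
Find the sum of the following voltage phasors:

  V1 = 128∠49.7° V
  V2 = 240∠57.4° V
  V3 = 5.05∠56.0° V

Step 1 — Convert each phasor to rectangular form:
  V1 = 128·(cos(49.7°) + j·sin(49.7°)) = 82.79 + j97.62 V
  V2 = 240·(cos(57.4°) + j·sin(57.4°)) = 129.3 + j202.2 V
  V3 = 5.05·(cos(56.0°) + j·sin(56.0°)) = 2.824 + j4.187 V
Step 2 — Sum components: V_total = 214.9 + j304 V.
Step 3 — Convert to polar: |V_total| = 372.3 V, ∠V_total = 54.7°.

V_total = 372.3∠54.7° V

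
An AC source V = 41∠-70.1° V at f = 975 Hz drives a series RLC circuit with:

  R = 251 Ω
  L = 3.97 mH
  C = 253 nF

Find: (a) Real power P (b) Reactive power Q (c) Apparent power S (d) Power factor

Step 1 — Angular frequency: ω = 2π·f = 2π·975 = 6126 rad/s.
Step 2 — Component impedances:
  R: Z = R = 251 Ω
  L: Z = jωL = j·6126·0.00397 = 0 + j24.32 Ω
  C: Z = 1/(jωC) = -j/(ω·C) = 0 - j645.2 Ω
Step 3 — Series combination: Z_total = R + L + C = 251 - j620.9 Ω = 669.7∠-68.0° Ω.
Step 4 — Source phasor: V = 41∠-70.1° V = 13.96 - j38.55 V.
Step 5 — Current: I = V / Z = 0.06118 - j0.002256 A = 0.06122∠-2.1° A.
Step 6 — Complex power: S = V·I* = 0.9408 - j2.327 VA.
Step 7 — Real power: P = Re(S) = 0.9408 W.
Step 8 — Reactive power: Q = Im(S) = -2.327 VAR.
Step 9 — Apparent power: |S| = 2.51 VA.
Step 10 — Power factor: PF = P/|S| = 0.3748 (leading).

(a) P = 0.9408 W  (b) Q = -2.327 VAR  (c) S = 2.51 VA  (d) PF = 0.3748 (leading)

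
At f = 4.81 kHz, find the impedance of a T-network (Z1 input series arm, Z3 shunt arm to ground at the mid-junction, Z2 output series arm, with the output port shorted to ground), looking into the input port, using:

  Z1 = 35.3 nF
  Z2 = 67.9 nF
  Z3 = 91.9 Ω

Step 1 — Angular frequency: ω = 2π·f = 2π·4810 = 3.022e+04 rad/s.
Step 2 — Component impedances:
  Z1: Z = 1/(jωC) = -j/(ω·C) = 0 - j937.3 Ω
  Z2: Z = 1/(jωC) = -j/(ω·C) = 0 - j487.3 Ω
  Z3: Z = R = 91.9 Ω
Step 3 — With the output port shorted to ground, the output series arm Z2 runs from the junction to ground; the shunt arm Z3 also runs from the junction to ground. They appear in parallel: Z3 || Z2 = 88.74 - j16.74 Ω.
Step 4 — Series with input arm Z1: Z_in = Z1 + (Z3 || Z2) = 88.74 - j954.1 Ω = 958.2∠-84.7° Ω.

Z = 88.74 - j954.1 Ω = 958.2∠-84.7° Ω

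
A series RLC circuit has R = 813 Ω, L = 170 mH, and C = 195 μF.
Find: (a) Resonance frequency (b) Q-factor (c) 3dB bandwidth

Step 1 — Resonance: ω₀ = 1/√(LC) = 1/√(0.17·0.000195) = 173.7 rad/s.
Step 2 — f₀ = ω₀/(2π) = 27.64 Hz.
Step 3 — Series Q: Q = ω₀L/R = 173.7·0.17/813 = 0.03632.
Step 4 — Bandwidth: Δω = ω₀/Q = 4782 rad/s; BW = Δω/(2π) = 761.1 Hz.

(a) f₀ = 27.64 Hz  (b) Q = 0.03632  (c) BW = 761.1 Hz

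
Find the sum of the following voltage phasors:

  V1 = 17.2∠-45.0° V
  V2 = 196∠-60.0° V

Step 1 — Convert each phasor to rectangular form:
  V1 = 17.2·(cos(-45.0°) + j·sin(-45.0°)) = 12.16 - j12.16 V
  V2 = 196·(cos(-60.0°) + j·sin(-60.0°)) = 98 - j169.7 V
Step 2 — Sum components: V_total = 110.2 - j181.9 V.
Step 3 — Convert to polar: |V_total| = 212.7 V, ∠V_total = -58.8°.

V_total = 212.7∠-58.8° V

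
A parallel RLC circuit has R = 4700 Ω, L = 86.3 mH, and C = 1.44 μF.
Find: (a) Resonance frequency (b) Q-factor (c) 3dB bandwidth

Step 1 — Resonance: ω₀ = 1/√(LC) = 1/√(0.0863·1.44e-06) = 2837 rad/s.
Step 2 — f₀ = ω₀/(2π) = 451.5 Hz.
Step 3 — Parallel Q: Q = R/(ω₀L) = 4700/(2837·0.0863) = 19.2.
Step 4 — Bandwidth: Δω = ω₀/Q = 147.8 rad/s; BW = Δω/(2π) = 23.52 Hz.

(a) f₀ = 451.5 Hz  (b) Q = 19.2  (c) BW = 23.52 Hz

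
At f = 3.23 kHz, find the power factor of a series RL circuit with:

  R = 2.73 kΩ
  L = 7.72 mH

Step 1 — Angular frequency: ω = 2π·f = 2π·3230 = 2.029e+04 rad/s.
Step 2 — Component impedances:
  R: Z = R = 2730 Ω
  L: Z = jωL = j·2.029e+04·0.00772 = 0 + j156.7 Ω
Step 3 — Series combination: Z_total = R + L = 2730 + j156.7 Ω = 2734∠3.3° Ω.
Step 4 — Power factor: PF = cos(φ) = Re(Z)/|Z| = 2730/2734.5 = 0.9984.
Step 5 — Type: Im(Z) = 156.7 ⇒ lagging (phase φ = 3.3°).

PF = 0.9984 (lagging, φ = 3.3°)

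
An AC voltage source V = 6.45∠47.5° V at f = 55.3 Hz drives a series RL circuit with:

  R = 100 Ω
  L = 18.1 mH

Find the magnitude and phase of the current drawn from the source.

Step 1 — Angular frequency: ω = 2π·f = 2π·55.3 = 347.5 rad/s.
Step 2 — Component impedances:
  R: Z = R = 100 Ω
  L: Z = jωL = j·347.5·0.0181 = 0 + j6.289 Ω
Step 3 — Series combination: Z_total = R + L = 100 + j6.289 Ω = 100.2∠3.6° Ω.
Step 4 — Source phasor: V = 6.45∠47.5° V = 4.358 + j4.755 V.
Step 5 — Ohm's law: I = V / Z_total = (4.358 + j4.755) / (100 + j6.289) = 0.04638 + j0.04464 A.
Step 6 — Convert to polar: |I| = 0.06437 A, ∠I = 43.9°.

I = 0.06437∠43.9° A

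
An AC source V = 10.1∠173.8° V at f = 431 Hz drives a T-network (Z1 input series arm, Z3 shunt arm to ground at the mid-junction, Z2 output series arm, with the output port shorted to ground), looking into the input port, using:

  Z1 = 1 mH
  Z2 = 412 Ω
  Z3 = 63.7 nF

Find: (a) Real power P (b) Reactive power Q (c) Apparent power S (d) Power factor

Step 1 — Angular frequency: ω = 2π·f = 2π·431 = 2708 rad/s.
Step 2 — Component impedances:
  Z1: Z = jωL = j·2708·0.001 = 0 + j2.708 Ω
  Z2: Z = R = 412 Ω
  Z3: Z = 1/(jωC) = -j/(ω·C) = 0 - j5797 Ω
Step 3 — With the output port shorted to ground, the output series arm Z2 runs from the junction to ground; the shunt arm Z3 also runs from the junction to ground. They appear in parallel: Z3 || Z2 = 409.9 - j29.13 Ω.
Step 4 — Series with input arm Z1: Z_in = Z1 + (Z3 || Z2) = 409.9 - j26.43 Ω = 410.8∠-3.7° Ω.
Step 5 — Source phasor: V = 10.1∠173.8° V = -10.04 + j1.091 V.
Step 6 — Current: I = V / Z = -0.02456 + j0.001077 A = 0.02459∠177.5° A.
Step 7 — Complex power: S = V·I* = 0.2478 - j0.01598 VA.
Step 8 — Real power: P = Re(S) = 0.2478 W.
Step 9 — Reactive power: Q = Im(S) = -0.01598 VAR.
Step 10 — Apparent power: |S| = 0.2483 VA.
Step 11 — Power factor: PF = P/|S| = 0.9979 (leading).

(a) P = 0.2478 W  (b) Q = -0.01598 VAR  (c) S = 0.2483 VA  (d) PF = 0.9979 (leading)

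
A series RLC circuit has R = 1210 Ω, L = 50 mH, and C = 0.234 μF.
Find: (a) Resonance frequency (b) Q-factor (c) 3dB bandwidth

Step 1 — Resonance condition Im(Z)=0 gives ω₀ = 1/√(LC).
Step 2 — ω₀ = 1/√(0.05·2.34e-07) = 9245 rad/s.
Step 3 — f₀ = ω₀/(2π) = 1471 Hz.
Step 4 — Series Q: Q = ω₀L/R = 9245·0.05/1210 = 0.382.
Step 5 — 3dB bandwidth: Δω = ω₀/Q = 2.42e+04 rad/s; BW = Δω/(2π) = 3852 Hz.

(a) f₀ = 1471 Hz  (b) Q = 0.382  (c) BW = 3852 Hz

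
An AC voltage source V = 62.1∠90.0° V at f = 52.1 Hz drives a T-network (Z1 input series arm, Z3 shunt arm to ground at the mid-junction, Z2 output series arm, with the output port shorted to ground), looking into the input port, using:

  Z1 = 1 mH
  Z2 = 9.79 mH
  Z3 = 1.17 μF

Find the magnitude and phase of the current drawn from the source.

Step 1 — Angular frequency: ω = 2π·f = 2π·52.1 = 327.4 rad/s.
Step 2 — Component impedances:
  Z1: Z = jωL = j·327.4·0.001 = 0 + j0.3274 Ω
  Z2: Z = jωL = j·327.4·0.00979 = 0 + j3.205 Ω
  Z3: Z = 1/(jωC) = -j/(ω·C) = 0 - j2611 Ω
Step 3 — With the output port shorted to ground, the output series arm Z2 runs from the junction to ground; the shunt arm Z3 also runs from the junction to ground. They appear in parallel: Z3 || Z2 = 0 + j3.209 Ω.
Step 4 — Series with input arm Z1: Z_in = Z1 + (Z3 || Z2) = 0 + j3.536 Ω = 3.536∠90.0° Ω.
Step 5 — Source phasor: V = 62.1∠90.0° V = 0 + j62.1 V.
Step 6 — Ohm's law: I = V / Z_total = (0 + j62.1) / (0 + j3.536) = 17.56 A.
Step 7 — Convert to polar: |I| = 17.56 A, ∠I = -0.0°.

I = 17.56∠-0.0° A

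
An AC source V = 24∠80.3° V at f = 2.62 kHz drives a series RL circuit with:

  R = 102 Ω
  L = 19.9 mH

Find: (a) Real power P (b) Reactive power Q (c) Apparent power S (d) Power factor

Step 1 — Angular frequency: ω = 2π·f = 2π·2620 = 1.646e+04 rad/s.
Step 2 — Component impedances:
  R: Z = R = 102 Ω
  L: Z = jωL = j·1.646e+04·0.0199 = 0 + j327.6 Ω
Step 3 — Series combination: Z_total = R + L = 102 + j327.6 Ω = 343.1∠72.7° Ω.
Step 4 — Source phasor: V = 24∠80.3° V = 4.044 + j23.66 V.
Step 5 — Current: I = V / Z = 0.06934 + j0.009245 A = 0.06995∠7.6° A.
Step 6 — Complex power: S = V·I* = 0.4991 + j1.603 VA.
Step 7 — Real power: P = Re(S) = 0.4991 W.
Step 8 — Reactive power: Q = Im(S) = 1.603 VAR.
Step 9 — Apparent power: |S| = 1.679 VA.
Step 10 — Power factor: PF = P/|S| = 0.2973 (lagging).

(a) P = 0.4991 W  (b) Q = 1.603 VAR  (c) S = 1.679 VA  (d) PF = 0.2973 (lagging)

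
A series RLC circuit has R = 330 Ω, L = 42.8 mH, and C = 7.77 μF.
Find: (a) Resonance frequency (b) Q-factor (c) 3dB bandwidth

Step 1 — Resonance: ω₀ = 1/√(LC) = 1/√(0.0428·7.77e-06) = 1734 rad/s.
Step 2 — f₀ = ω₀/(2π) = 276 Hz.
Step 3 — Series Q: Q = ω₀L/R = 1734·0.0428/330 = 0.2249.
Step 4 — Bandwidth: Δω = ω₀/Q = 7710 rad/s; BW = Δω/(2π) = 1227 Hz.

(a) f₀ = 276 Hz  (b) Q = 0.2249  (c) BW = 1227 Hz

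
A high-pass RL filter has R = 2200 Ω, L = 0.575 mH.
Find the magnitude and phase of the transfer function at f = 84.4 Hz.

Step 1 — Angular frequency: ω = 2π·84.4 = 530.3 rad/s.
Step 2 — Transfer function: H(jω) = jωL/(R + jωL).
Step 3 — Numerator jωL = j·0.3049; denominator R + jωL = 2200 + j0.3049.
Step 4 — H = 1.921e-08 + j0.0001386.
Step 5 — Magnitude: |H| = 0.0001386 (-77.2 dB); phase: φ = 90.0°.

|H| = 0.0001386 (-77.2 dB), φ = 90.0°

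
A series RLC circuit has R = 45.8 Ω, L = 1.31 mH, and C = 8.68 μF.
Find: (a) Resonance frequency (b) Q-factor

Step 1 — Resonance condition Im(Z)=0 gives ω₀ = 1/√(LC).
Step 2 — ω₀ = 1/√(0.00131·8.68e-06) = 9378 rad/s.
Step 3 — f₀ = ω₀/(2π) = 1493 Hz.
Step 4 — Series Q: Q = ω₀L/R = 9378·0.00131/45.8 = 0.2682.

(a) f₀ = 1493 Hz  (b) Q = 0.2682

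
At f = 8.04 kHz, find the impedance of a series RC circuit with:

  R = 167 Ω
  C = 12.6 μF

Step 1 — Angular frequency: ω = 2π·f = 2π·8040 = 5.052e+04 rad/s.
Step 2 — Component impedances:
  R: Z = R = 167 Ω
  C: Z = 1/(jωC) = -j/(ω·C) = 0 - j1.571 Ω
Step 3 — Series combination: Z_total = R + C = 167 - j1.571 Ω = 167∠-0.5° Ω.

Z = 167 - j1.571 Ω = 167∠-0.5° Ω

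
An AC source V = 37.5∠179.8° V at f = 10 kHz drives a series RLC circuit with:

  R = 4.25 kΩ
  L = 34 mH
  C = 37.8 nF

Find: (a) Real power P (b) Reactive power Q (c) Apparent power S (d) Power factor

Step 1 — Angular frequency: ω = 2π·f = 2π·1e+04 = 6.283e+04 rad/s.
Step 2 — Component impedances:
  R: Z = R = 4250 Ω
  L: Z = jωL = j·6.283e+04·0.034 = 0 + j2136 Ω
  C: Z = 1/(jωC) = -j/(ω·C) = 0 - j421 Ω
Step 3 — Series combination: Z_total = R + L + C = 4250 + j1715 Ω = 4583∠22.0° Ω.
Step 4 — Source phasor: V = 37.5∠179.8° V = -37.5 + j0.1309 V.
Step 5 — Current: I = V / Z = -0.007577 + j0.003089 A = 0.008182∠157.8° A.
Step 6 — Complex power: S = V·I* = 0.2845 + j0.1148 VA.
Step 7 — Real power: P = Re(S) = 0.2845 W.
Step 8 — Reactive power: Q = Im(S) = 0.1148 VAR.
Step 9 — Apparent power: |S| = 0.3068 VA.
Step 10 — Power factor: PF = P/|S| = 0.9273 (lagging).

(a) P = 0.2845 W  (b) Q = 0.1148 VAR  (c) S = 0.3068 VA  (d) PF = 0.9273 (lagging)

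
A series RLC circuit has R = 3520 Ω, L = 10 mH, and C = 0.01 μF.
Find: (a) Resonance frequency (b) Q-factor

Step 1 — Resonance condition Im(Z)=0 gives ω₀ = 1/√(LC).
Step 2 — ω₀ = 1/√(0.01·1e-08) = 1e+05 rad/s.
Step 3 — f₀ = ω₀/(2π) = 1.592e+04 Hz.
Step 4 — Series Q: Q = ω₀L/R = 1e+05·0.01/3520 = 0.2841.

(a) f₀ = 1.592e+04 Hz  (b) Q = 0.2841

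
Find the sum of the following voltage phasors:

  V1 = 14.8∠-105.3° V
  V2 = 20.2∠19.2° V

Step 1 — Convert each phasor to rectangular form:
  V1 = 14.8·(cos(-105.3°) + j·sin(-105.3°)) = -3.905 - j14.28 V
  V2 = 20.2·(cos(19.2°) + j·sin(19.2°)) = 19.08 + j6.643 V
Step 2 — Sum components: V_total = 15.17 - j7.632 V.
Step 3 — Convert to polar: |V_total| = 16.98 V, ∠V_total = -26.7°.

V_total = 16.98∠-26.7° V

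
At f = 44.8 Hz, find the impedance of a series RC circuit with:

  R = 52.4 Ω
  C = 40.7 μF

Step 1 — Angular frequency: ω = 2π·f = 2π·44.8 = 281.5 rad/s.
Step 2 — Component impedances:
  R: Z = R = 52.4 Ω
  C: Z = 1/(jωC) = -j/(ω·C) = 0 - j87.29 Ω
Step 3 — Series combination: Z_total = R + C = 52.4 - j87.29 Ω = 101.8∠-59.0° Ω.

Z = 52.4 - j87.29 Ω = 101.8∠-59.0° Ω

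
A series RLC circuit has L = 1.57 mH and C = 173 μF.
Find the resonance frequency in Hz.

Step 1 — Resonance condition Im(Z)=0 gives ω₀ = 1/√(LC).
Step 2 — ω₀ = 1/√(0.00157·0.000173) = 1919 rad/s.
Step 3 — f₀ = ω₀/(2π) = 305.4 Hz.

f₀ = 305.4 Hz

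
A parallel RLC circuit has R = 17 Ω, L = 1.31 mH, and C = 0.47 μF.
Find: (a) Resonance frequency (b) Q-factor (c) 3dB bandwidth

Step 1 — Resonance: ω₀ = 1/√(LC) = 1/√(0.00131·4.7e-07) = 4.03e+04 rad/s.
Step 2 — f₀ = ω₀/(2π) = 6414 Hz.
Step 3 — Parallel Q: Q = R/(ω₀L) = 17/(4.03e+04·0.00131) = 0.322.
Step 4 — Bandwidth: Δω = ω₀/Q = 1.252e+05 rad/s; BW = Δω/(2π) = 1.992e+04 Hz.

(a) f₀ = 6414 Hz  (b) Q = 0.322  (c) BW = 1.992e+04 Hz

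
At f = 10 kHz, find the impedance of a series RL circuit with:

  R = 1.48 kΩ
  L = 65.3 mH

Step 1 — Angular frequency: ω = 2π·f = 2π·1e+04 = 6.283e+04 rad/s.
Step 2 — Component impedances:
  R: Z = R = 1480 Ω
  L: Z = jωL = j·6.283e+04·0.0653 = 0 + j4103 Ω
Step 3 — Series combination: Z_total = R + L = 1480 + j4103 Ω = 4362∠70.2° Ω.

Z = 1480 + j4103 Ω = 4362∠70.2° Ω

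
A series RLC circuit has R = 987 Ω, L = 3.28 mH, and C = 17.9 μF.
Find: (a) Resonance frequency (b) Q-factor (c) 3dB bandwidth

Step 1 — Resonance condition Im(Z)=0 gives ω₀ = 1/√(LC).
Step 2 — ω₀ = 1/√(0.00328·1.79e-05) = 4127 rad/s.
Step 3 — f₀ = ω₀/(2π) = 656.8 Hz.
Step 4 — Series Q: Q = ω₀L/R = 4127·0.00328/987 = 0.01371.
Step 5 — 3dB bandwidth: Δω = ω₀/Q = 3.009e+05 rad/s; BW = Δω/(2π) = 4.789e+04 Hz.

(a) f₀ = 656.8 Hz  (b) Q = 0.01371  (c) BW = 4.789e+04 Hz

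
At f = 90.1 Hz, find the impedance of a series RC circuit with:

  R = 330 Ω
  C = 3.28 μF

Step 1 — Angular frequency: ω = 2π·f = 2π·90.1 = 566.1 rad/s.
Step 2 — Component impedances:
  R: Z = R = 330 Ω
  C: Z = 1/(jωC) = -j/(ω·C) = 0 - j538.5 Ω
Step 3 — Series combination: Z_total = R + C = 330 - j538.5 Ω = 631.6∠-58.5° Ω.

Z = 330 - j538.5 Ω = 631.6∠-58.5° Ω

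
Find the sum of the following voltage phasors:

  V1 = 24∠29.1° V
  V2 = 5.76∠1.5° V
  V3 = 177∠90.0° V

Step 1 — Convert each phasor to rectangular form:
  V1 = 24·(cos(29.1°) + j·sin(29.1°)) = 20.97 + j11.67 V
  V2 = 5.76·(cos(1.5°) + j·sin(1.5°)) = 5.758 + j0.1508 V
  V3 = 177·(cos(90.0°) + j·sin(90.0°)) = 0 + j177 V
Step 2 — Sum components: V_total = 26.73 + j188.8 V.
Step 3 — Convert to polar: |V_total| = 190.7 V, ∠V_total = 81.9°.

V_total = 190.7∠81.9° V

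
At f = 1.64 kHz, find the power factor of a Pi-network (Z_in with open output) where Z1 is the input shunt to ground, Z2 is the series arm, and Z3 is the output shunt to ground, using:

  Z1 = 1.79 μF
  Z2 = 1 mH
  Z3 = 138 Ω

Step 1 — Angular frequency: ω = 2π·f = 2π·1640 = 1.03e+04 rad/s.
Step 2 — Component impedances:
  Z1: Z = 1/(jωC) = -j/(ω·C) = 0 - j54.22 Ω
  Z2: Z = jωL = j·1.03e+04·0.001 = 0 + j10.3 Ω
  Z3: Z = R = 138 Ω
Step 3 — With open output, the series arm Z2 and the output shunt Z3 appear in series to ground: Z2 + Z3 = 138 + j10.3 Ω.
Step 4 — Parallel with input shunt Z1: Z_in = Z1 || (Z2 + Z3) = 19.34 - j48.06 Ω = 51.81∠-68.1° Ω.
Step 5 — Power factor: PF = cos(φ) = Re(Z)/|Z| = 19.34/51.81 = 0.3733.
Step 6 — Type: Im(Z) = -48.06 ⇒ leading (phase φ = -68.1°).

PF = 0.3733 (leading, φ = -68.1°)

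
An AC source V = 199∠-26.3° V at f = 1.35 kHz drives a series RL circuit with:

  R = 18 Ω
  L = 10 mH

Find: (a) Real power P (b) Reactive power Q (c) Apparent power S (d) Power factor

Step 1 — Angular frequency: ω = 2π·f = 2π·1350 = 8482 rad/s.
Step 2 — Component impedances:
  R: Z = R = 18 Ω
  L: Z = jωL = j·8482·0.01 = 0 + j84.82 Ω
Step 3 — Series combination: Z_total = R + L = 18 + j84.82 Ω = 86.71∠78.0° Ω.
Step 4 — Source phasor: V = 199∠-26.3° V = 178.4 - j88.17 V.
Step 5 — Current: I = V / Z = -0.5676 - j2.224 A = 2.295∠-104.3° A.
Step 6 — Complex power: S = V·I* = 94.8 + j446.7 VA.
Step 7 — Real power: P = Re(S) = 94.8 W.
Step 8 — Reactive power: Q = Im(S) = 446.7 VAR.
Step 9 — Apparent power: |S| = 456.7 VA.
Step 10 — Power factor: PF = P/|S| = 0.2076 (lagging).

(a) P = 94.8 W  (b) Q = 446.7 VAR  (c) S = 456.7 VA  (d) PF = 0.2076 (lagging)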